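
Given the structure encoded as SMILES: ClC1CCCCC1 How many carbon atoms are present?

6

Count every carbon token in the SMILES (each C, including those in ring-closure positions and inside branches).
Carbon count: 6.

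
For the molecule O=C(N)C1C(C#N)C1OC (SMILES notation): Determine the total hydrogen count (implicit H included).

Walk through each heavy atom and fill implicit hydrogens from standard valence (C 4, N 3, O 2, S 2, halogen 1):
  atom 1: O, bond orders sum to 2 (valence 2) → 0 H
  atom 2: C, bond orders sum to 4 (valence 4) → 0 H
  atom 3: N, bond orders sum to 1 (valence 3) → 2 H
  atom 4: C, bond orders sum to 3 (valence 4) → 1 H
  atom 5: C, bond orders sum to 3 (valence 4) → 1 H
  atom 6: C, bond orders sum to 4 (valence 4) → 0 H
  atom 7: N, bond orders sum to 3 (valence 3) → 0 H
  atom 8: C, bond orders sum to 3 (valence 4) → 1 H
  atom 9: O, bond orders sum to 2 (valence 2) → 0 H
  atom 10: C, bond orders sum to 1 (valence 4) → 3 H
Total hydrogens: 8.

8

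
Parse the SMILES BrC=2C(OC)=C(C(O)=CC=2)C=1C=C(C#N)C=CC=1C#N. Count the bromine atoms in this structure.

1

Scan the SMILES for Br atoms (remember two-letter symbols like Cl and Br are single atoms).
Bromine count: 1.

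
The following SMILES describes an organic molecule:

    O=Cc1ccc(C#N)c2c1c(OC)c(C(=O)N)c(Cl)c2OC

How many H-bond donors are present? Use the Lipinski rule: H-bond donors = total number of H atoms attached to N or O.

Donors: find every N or O and count the H atoms it carries.
  atom 1 (O): bond orders sum to 2 → 0 H
  atom 8 (N): bond orders sum to 3 → 0 H
  atom 12 (O): bond orders sum to 2 → 0 H
  atom 16 (O): bond orders sum to 2 → 0 H
  atom 17 (N): bond orders sum to 1 → 2 H
  atom 21 (O): bond orders sum to 2 → 0 H
Lipinski HBD = 2.

2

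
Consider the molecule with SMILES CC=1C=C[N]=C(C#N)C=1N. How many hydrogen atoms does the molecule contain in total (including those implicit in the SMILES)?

Walk through each heavy atom and fill implicit hydrogens from standard valence (C 4, N 3, O 2, S 2, halogen 1):
  atom 1: C, bond orders sum to 1 (valence 4) → 3 H
  atom 2: C, bond orders sum to 4 (valence 4) → 0 H
  atom 3: C, bond orders sum to 3 (valence 4) → 1 H
  atom 4: C, bond orders sum to 3 (valence 4) → 1 H
  atom 5: N with explicit H count 0
  atom 6: C, bond orders sum to 4 (valence 4) → 0 H
  atom 7: C, bond orders sum to 4 (valence 4) → 0 H
  atom 8: N, bond orders sum to 3 (valence 3) → 0 H
  atom 9: C, bond orders sum to 4 (valence 4) → 0 H
  atom 10: N, bond orders sum to 1 (valence 3) → 2 H
Total hydrogens: 7.

7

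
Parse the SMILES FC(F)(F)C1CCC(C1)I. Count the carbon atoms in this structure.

6

Count every carbon token in the SMILES (each C, including those in ring-closure positions and inside branches).
Carbon count: 6.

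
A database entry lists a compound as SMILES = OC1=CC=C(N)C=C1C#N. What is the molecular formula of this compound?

C7H6N2O

Walk through each heavy atom and fill implicit hydrogens from standard valence (C 4, N 3, O 2, S 2, halogen 1):
  atom 1: O, bond orders sum to 1 (valence 2) → 1 H
  atom 2: C, bond orders sum to 4 (valence 4) → 0 H
  atom 3: C, bond orders sum to 3 (valence 4) → 1 H
  atom 4: C, bond orders sum to 3 (valence 4) → 1 H
  atom 5: C, bond orders sum to 4 (valence 4) → 0 H
  atom 6: N, bond orders sum to 1 (valence 3) → 2 H
  atom 7: C, bond orders sum to 3 (valence 4) → 1 H
  atom 8: C, bond orders sum to 4 (valence 4) → 0 H
  atom 9: C, bond orders sum to 4 (valence 4) → 0 H
  atom 10: N, bond orders sum to 3 (valence 3) → 0 H
Totals → C:7, H:6, N:2, O:1.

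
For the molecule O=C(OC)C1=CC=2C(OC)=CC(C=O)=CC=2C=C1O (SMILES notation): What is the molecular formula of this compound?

Walk through each heavy atom and fill implicit hydrogens from standard valence (C 4, N 3, O 2, S 2, halogen 1):
  atom 1: O, bond orders sum to 2 (valence 2) → 0 H
  atom 2: C, bond orders sum to 4 (valence 4) → 0 H
  atom 3: O, bond orders sum to 2 (valence 2) → 0 H
  atom 4: C, bond orders sum to 1 (valence 4) → 3 H
  atom 5: C, bond orders sum to 4 (valence 4) → 0 H
  atom 6: C, bond orders sum to 3 (valence 4) → 1 H
  atom 7: C, bond orders sum to 4 (valence 4) → 0 H
  atom 8: C, bond orders sum to 4 (valence 4) → 0 H
  atom 9: O, bond orders sum to 2 (valence 2) → 0 H
  atom 10: C, bond orders sum to 1 (valence 4) → 3 H
  atom 11: C, bond orders sum to 3 (valence 4) → 1 H
  atom 12: C, bond orders sum to 4 (valence 4) → 0 H
  atom 13: C, bond orders sum to 3 (valence 4) → 1 H
  atom 14: O, bond orders sum to 2 (valence 2) → 0 H
  atom 15: C, bond orders sum to 3 (valence 4) → 1 H
  atom 16: C, bond orders sum to 4 (valence 4) → 0 H
  atom 17: C, bond orders sum to 3 (valence 4) → 1 H
  atom 18: C, bond orders sum to 4 (valence 4) → 0 H
  atom 19: O, bond orders sum to 1 (valence 2) → 1 H
Totals → C:14, H:12, O:5.

C14H12O5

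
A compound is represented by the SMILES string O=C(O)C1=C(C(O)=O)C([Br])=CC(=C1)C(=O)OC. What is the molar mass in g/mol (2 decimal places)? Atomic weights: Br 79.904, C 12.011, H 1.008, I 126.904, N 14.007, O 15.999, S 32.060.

First, the molecular formula is C10H7BrO6 (counting implicit H from valence).
  Br: 1 × 79.904 = 79.904
  C: 10 × 12.011 = 120.110
  H: 7 × 1.008 = 7.056
  O: 6 × 15.999 = 95.994
Sum: 1×79.904 + 10×12.011 + 7×1.008 + 6×15.999 = 303.064 → 303.06 g/mol.

303.06 g/mol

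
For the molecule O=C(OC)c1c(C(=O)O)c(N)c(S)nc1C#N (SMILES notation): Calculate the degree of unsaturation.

Molecular formula: C9H7N3O4S.
DoU = (2C + 2 + N − H − X) / 2, where X is the halogen count and O/S are ignored.
    = (2·9 + 2 + 3 − 7 − 0) / 2 = 16 / 2 = 8.

8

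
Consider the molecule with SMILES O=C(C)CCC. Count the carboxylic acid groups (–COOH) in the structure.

0

Scan the SMILES for the carboxylic acid motif — none present.
Groups that are present: 1 ketone.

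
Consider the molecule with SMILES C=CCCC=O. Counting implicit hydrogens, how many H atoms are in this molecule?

Walk through each heavy atom and fill implicit hydrogens from standard valence (C 4, N 3, O 2, S 2, halogen 1):
  atom 1: C, bond orders sum to 2 (valence 4) → 2 H
  atom 2: C, bond orders sum to 3 (valence 4) → 1 H
  atom 3: C, bond orders sum to 2 (valence 4) → 2 H
  atom 4: C, bond orders sum to 2 (valence 4) → 2 H
  atom 5: C, bond orders sum to 3 (valence 4) → 1 H
  atom 6: O, bond orders sum to 2 (valence 2) → 0 H
Total hydrogens: 8.

8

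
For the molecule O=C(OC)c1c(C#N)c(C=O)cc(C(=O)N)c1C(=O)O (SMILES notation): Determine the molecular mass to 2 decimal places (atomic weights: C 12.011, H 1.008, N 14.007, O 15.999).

First, the molecular formula is C12H8N2O6 (counting implicit H from valence).
  C: 12 × 12.011 = 144.132
  H: 8 × 1.008 = 8.064
  N: 2 × 14.007 = 28.014
  O: 6 × 15.999 = 95.994
Sum: 12×12.011 + 8×1.008 + 2×14.007 + 6×15.999 = 276.204 → 276.20 g/mol.

276.20 g/mol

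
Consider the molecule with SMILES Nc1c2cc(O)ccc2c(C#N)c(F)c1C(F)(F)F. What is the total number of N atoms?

2

Scan the SMILES for N atoms (remember two-letter symbols like Cl and Br are single atoms).
Nitrogen count: 2.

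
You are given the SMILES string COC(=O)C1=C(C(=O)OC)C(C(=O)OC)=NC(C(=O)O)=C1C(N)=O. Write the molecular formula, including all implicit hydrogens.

Walk through each heavy atom and fill implicit hydrogens from standard valence (C 4, N 3, O 2, S 2, halogen 1):
  atom 1: C, bond orders sum to 1 (valence 4) → 3 H
  atom 2: O, bond orders sum to 2 (valence 2) → 0 H
  atom 3: C, bond orders sum to 4 (valence 4) → 0 H
  atom 4: O, bond orders sum to 2 (valence 2) → 0 H
  atom 5: C, bond orders sum to 4 (valence 4) → 0 H
  atom 6: C, bond orders sum to 4 (valence 4) → 0 H
  atom 7: C, bond orders sum to 4 (valence 4) → 0 H
  atom 8: O, bond orders sum to 2 (valence 2) → 0 H
  atom 9: O, bond orders sum to 2 (valence 2) → 0 H
  atom 10: C, bond orders sum to 1 (valence 4) → 3 H
  atom 11: C, bond orders sum to 4 (valence 4) → 0 H
  atom 12: C, bond orders sum to 4 (valence 4) → 0 H
  atom 13: O, bond orders sum to 2 (valence 2) → 0 H
  atom 14: O, bond orders sum to 2 (valence 2) → 0 H
  atom 15: C, bond orders sum to 1 (valence 4) → 3 H
  atom 16: N, bond orders sum to 3 (valence 3) → 0 H
  atom 17: C, bond orders sum to 4 (valence 4) → 0 H
  atom 18: C, bond orders sum to 4 (valence 4) → 0 H
  atom 19: O, bond orders sum to 2 (valence 2) → 0 H
  atom 20: O, bond orders sum to 1 (valence 2) → 1 H
  atom 21: C, bond orders sum to 4 (valence 4) → 0 H
  atom 22: C, bond orders sum to 4 (valence 4) → 0 H
  atom 23: N, bond orders sum to 1 (valence 3) → 2 H
  atom 24: O, bond orders sum to 2 (valence 2) → 0 H
Totals → C:13, H:12, N:2, O:9.

C13H12N2O9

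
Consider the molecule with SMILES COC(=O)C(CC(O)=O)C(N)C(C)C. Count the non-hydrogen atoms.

Every atom symbol written in the SMILES (organic subset) is one heavy atom; implicit H are not written.
Heavy atoms by element → C:9, N:1, O:4.
Total: 14.

14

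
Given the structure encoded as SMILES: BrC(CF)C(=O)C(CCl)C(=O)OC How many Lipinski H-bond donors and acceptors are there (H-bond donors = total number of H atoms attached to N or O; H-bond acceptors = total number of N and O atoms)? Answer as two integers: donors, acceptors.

Donors: find every N or O and count the H atoms it carries.
  atom 6 (O): bond orders sum to 2 → 0 H
  atom 11 (O): bond orders sum to 2 → 0 H
  atom 12 (O): bond orders sum to 2 → 0 H
Lipinski HBD = 0.
Acceptors: N atoms = 0, O atoms = 3 → HBA = 3.

0, 3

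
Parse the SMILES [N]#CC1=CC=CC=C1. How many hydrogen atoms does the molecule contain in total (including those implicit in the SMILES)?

5

Walk through each heavy atom and fill implicit hydrogens from standard valence (C 4, N 3, O 2, S 2, halogen 1):
  atom 1: N with explicit H count 0
  atom 2: C, bond orders sum to 4 (valence 4) → 0 H
  atom 3: C, bond orders sum to 4 (valence 4) → 0 H
  atom 4: C, bond orders sum to 3 (valence 4) → 1 H
  atom 5: C, bond orders sum to 3 (valence 4) → 1 H
  atom 6: C, bond orders sum to 3 (valence 4) → 1 H
  atom 7: C, bond orders sum to 3 (valence 4) → 1 H
  atom 8: C, bond orders sum to 3 (valence 4) → 1 H
Total hydrogens: 5.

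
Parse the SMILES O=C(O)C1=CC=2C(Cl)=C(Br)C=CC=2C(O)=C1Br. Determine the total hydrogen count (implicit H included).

5

Walk through each heavy atom and fill implicit hydrogens from standard valence (C 4, N 3, O 2, S 2, halogen 1):
  atom 1: O, bond orders sum to 2 (valence 2) → 0 H
  atom 2: C, bond orders sum to 4 (valence 4) → 0 H
  atom 3: O, bond orders sum to 1 (valence 2) → 1 H
  atom 4: C, bond orders sum to 4 (valence 4) → 0 H
  atom 5: C, bond orders sum to 3 (valence 4) → 1 H
  atom 6: C, bond orders sum to 4 (valence 4) → 0 H
  atom 7: C, bond orders sum to 4 (valence 4) → 0 H
  atom 8: Cl (halogen, monovalent) → 0 H
  atom 9: C, bond orders sum to 4 (valence 4) → 0 H
  atom 10: Br (halogen, monovalent) → 0 H
  atom 11: C, bond orders sum to 3 (valence 4) → 1 H
  atom 12: C, bond orders sum to 3 (valence 4) → 1 H
  atom 13: C, bond orders sum to 4 (valence 4) → 0 H
  atom 14: C, bond orders sum to 4 (valence 4) → 0 H
  atom 15: O, bond orders sum to 1 (valence 2) → 1 H
  atom 16: C, bond orders sum to 4 (valence 4) → 0 H
  atom 17: Br (halogen, monovalent) → 0 H
Total hydrogens: 5.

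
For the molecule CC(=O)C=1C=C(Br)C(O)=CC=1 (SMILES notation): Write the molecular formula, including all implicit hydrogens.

C8H7BrO2

Walk through each heavy atom and fill implicit hydrogens from standard valence (C 4, N 3, O 2, S 2, halogen 1):
  atom 1: C, bond orders sum to 1 (valence 4) → 3 H
  atom 2: C, bond orders sum to 4 (valence 4) → 0 H
  atom 3: O, bond orders sum to 2 (valence 2) → 0 H
  atom 4: C, bond orders sum to 4 (valence 4) → 0 H
  atom 5: C, bond orders sum to 3 (valence 4) → 1 H
  atom 6: C, bond orders sum to 4 (valence 4) → 0 H
  atom 7: Br (halogen, monovalent) → 0 H
  atom 8: C, bond orders sum to 4 (valence 4) → 0 H
  atom 9: O, bond orders sum to 1 (valence 2) → 1 H
  atom 10: C, bond orders sum to 3 (valence 4) → 1 H
  atom 11: C, bond orders sum to 3 (valence 4) → 1 H
Totals → C:8, H:7, Br:1, O:2.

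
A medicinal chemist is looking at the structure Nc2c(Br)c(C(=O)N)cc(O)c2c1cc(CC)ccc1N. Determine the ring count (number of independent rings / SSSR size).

2

In SMILES, each pair of matching ring-closure digits denotes one ring-closing bond; the number of such bonds equals the number of independent rings.
Ring-closure bonds here: 2.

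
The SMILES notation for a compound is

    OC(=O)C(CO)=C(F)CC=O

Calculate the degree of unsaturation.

Molecular formula: C6H7FO4.
DoU = (2C + 2 + N − H − X) / 2, where X is the halogen count and O/S are ignored.
    = (2·6 + 2 + 0 − 7 − 1) / 2 = 6 / 2 = 3.

3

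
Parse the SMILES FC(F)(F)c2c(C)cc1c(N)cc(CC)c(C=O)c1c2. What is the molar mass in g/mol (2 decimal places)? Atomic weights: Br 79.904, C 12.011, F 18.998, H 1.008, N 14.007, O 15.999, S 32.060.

First, the molecular formula is C15H14F3NO (counting implicit H from valence).
  C: 15 × 12.011 = 180.165
  F: 3 × 18.998 = 56.994
  H: 14 × 1.008 = 14.112
  N: 1 × 14.007 = 14.007
  O: 1 × 15.999 = 15.999
Sum: 15×12.011 + 3×18.998 + 14×1.008 + 1×14.007 + 1×15.999 = 281.277 → 281.28 g/mol.

281.28 g/mol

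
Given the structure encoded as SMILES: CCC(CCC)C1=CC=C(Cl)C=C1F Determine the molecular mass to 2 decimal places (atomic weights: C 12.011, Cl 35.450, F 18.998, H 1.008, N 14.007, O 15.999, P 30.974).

First, the molecular formula is C12H16ClF (counting implicit H from valence).
  C: 12 × 12.011 = 144.132
  Cl: 1 × 35.450 = 35.450
  F: 1 × 18.998 = 18.998
  H: 16 × 1.008 = 16.128
Sum: 12×12.011 + 1×35.450 + 1×18.998 + 16×1.008 = 214.708 → 214.71 g/mol.

214.71 g/mol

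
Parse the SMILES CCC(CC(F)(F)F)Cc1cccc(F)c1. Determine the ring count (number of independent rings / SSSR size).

In SMILES, each pair of matching ring-closure digits denotes one ring-closing bond; the number of such bonds equals the number of independent rings.
Ring-closure bonds here: 1.

1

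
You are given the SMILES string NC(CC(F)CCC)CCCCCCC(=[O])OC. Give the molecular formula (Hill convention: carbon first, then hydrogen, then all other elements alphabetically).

C14H28FNO2

Walk through each heavy atom and fill implicit hydrogens from standard valence (C 4, N 3, O 2, S 2, halogen 1):
  atom 1: N, bond orders sum to 1 (valence 3) → 2 H
  atom 2: C, bond orders sum to 3 (valence 4) → 1 H
  atom 3: C, bond orders sum to 2 (valence 4) → 2 H
  atom 4: C, bond orders sum to 3 (valence 4) → 1 H
  atom 5: F (halogen, monovalent) → 0 H
  atom 6: C, bond orders sum to 2 (valence 4) → 2 H
  atom 7: C, bond orders sum to 2 (valence 4) → 2 H
  atom 8: C, bond orders sum to 1 (valence 4) → 3 H
  atom 9: C, bond orders sum to 2 (valence 4) → 2 H
  atom 10: C, bond orders sum to 2 (valence 4) → 2 H
  atom 11: C, bond orders sum to 2 (valence 4) → 2 H
  atom 12: C, bond orders sum to 2 (valence 4) → 2 H
  atom 13: C, bond orders sum to 2 (valence 4) → 2 H
  atom 14: C, bond orders sum to 2 (valence 4) → 2 H
  atom 15: C, bond orders sum to 4 (valence 4) → 0 H
  atom 16: O with explicit H count 0
  atom 17: O, bond orders sum to 2 (valence 2) → 0 H
  atom 18: C, bond orders sum to 1 (valence 4) → 3 H
Totals → C:14, H:28, F:1, N:1, O:2.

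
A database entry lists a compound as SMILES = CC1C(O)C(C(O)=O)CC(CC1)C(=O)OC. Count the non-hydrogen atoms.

Every atom symbol written in the SMILES (organic subset) is one heavy atom; implicit H are not written.
Heavy atoms by element → C:11, O:5.
Total: 16.

16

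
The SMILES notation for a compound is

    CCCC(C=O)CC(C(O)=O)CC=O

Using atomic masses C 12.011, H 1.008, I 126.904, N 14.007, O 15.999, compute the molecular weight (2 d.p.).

200.23 g/mol

First, the molecular formula is C10H16O4 (counting implicit H from valence).
  C: 10 × 12.011 = 120.110
  H: 16 × 1.008 = 16.128
  O: 4 × 15.999 = 63.996
Sum: 10×12.011 + 16×1.008 + 4×15.999 = 200.234 → 200.23 g/mol.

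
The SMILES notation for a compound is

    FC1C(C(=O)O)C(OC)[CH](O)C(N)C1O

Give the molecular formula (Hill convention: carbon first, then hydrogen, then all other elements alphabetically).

Walk through each heavy atom and fill implicit hydrogens from standard valence (C 4, N 3, O 2, S 2, halogen 1):
  atom 1: F (halogen, monovalent) → 0 H
  atom 2: C, bond orders sum to 3 (valence 4) → 1 H
  atom 3: C, bond orders sum to 3 (valence 4) → 1 H
  atom 4: C, bond orders sum to 4 (valence 4) → 0 H
  atom 5: O, bond orders sum to 2 (valence 2) → 0 H
  atom 6: O, bond orders sum to 1 (valence 2) → 1 H
  atom 7: C, bond orders sum to 3 (valence 4) → 1 H
  atom 8: O, bond orders sum to 2 (valence 2) → 0 H
  atom 9: C, bond orders sum to 1 (valence 4) → 3 H
  atom 10: C with explicit H count 1
  atom 11: O, bond orders sum to 1 (valence 2) → 1 H
  atom 12: C, bond orders sum to 3 (valence 4) → 1 H
  atom 13: N, bond orders sum to 1 (valence 3) → 2 H
  atom 14: C, bond orders sum to 3 (valence 4) → 1 H
  atom 15: O, bond orders sum to 1 (valence 2) → 1 H
Totals → C:8, H:14, F:1, N:1, O:5.
In Hill order: C8H14FNO5.

C8H14FNO5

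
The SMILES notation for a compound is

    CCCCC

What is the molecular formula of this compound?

C5H12

Walk through each heavy atom and fill implicit hydrogens from standard valence (C 4, N 3, O 2, S 2, halogen 1):
  atom 1: C, bond orders sum to 1 (valence 4) → 3 H
  atom 2: C, bond orders sum to 2 (valence 4) → 2 H
  atom 3: C, bond orders sum to 2 (valence 4) → 2 H
  atom 4: C, bond orders sum to 2 (valence 4) → 2 H
  atom 5: C, bond orders sum to 1 (valence 4) → 3 H
Totals → C:5, H:12.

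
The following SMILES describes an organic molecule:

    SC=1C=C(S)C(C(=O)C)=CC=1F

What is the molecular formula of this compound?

C8H7FOS2

Walk through each heavy atom and fill implicit hydrogens from standard valence (C 4, N 3, O 2, S 2, halogen 1):
  atom 1: S, bond orders sum to 1 (valence 2) → 1 H
  atom 2: C, bond orders sum to 4 (valence 4) → 0 H
  atom 3: C, bond orders sum to 3 (valence 4) → 1 H
  atom 4: C, bond orders sum to 4 (valence 4) → 0 H
  atom 5: S, bond orders sum to 1 (valence 2) → 1 H
  atom 6: C, bond orders sum to 4 (valence 4) → 0 H
  atom 7: C, bond orders sum to 4 (valence 4) → 0 H
  atom 8: O, bond orders sum to 2 (valence 2) → 0 H
  atom 9: C, bond orders sum to 1 (valence 4) → 3 H
  atom 10: C, bond orders sum to 3 (valence 4) → 1 H
  atom 11: C, bond orders sum to 4 (valence 4) → 0 H
  atom 12: F (halogen, monovalent) → 0 H
Totals → C:8, H:7, F:1, O:1, S:2.
In Hill order: C8H7FOS2.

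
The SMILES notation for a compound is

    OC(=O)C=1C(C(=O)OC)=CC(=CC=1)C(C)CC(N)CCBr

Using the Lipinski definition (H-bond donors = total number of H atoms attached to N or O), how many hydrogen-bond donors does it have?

3

Donors: find every N or O and count the H atoms it carries.
  atom 1 (O): bond orders sum to 1 → 1 H
  atom 3 (O): bond orders sum to 2 → 0 H
  atom 7 (O): bond orders sum to 2 → 0 H
  atom 8 (O): bond orders sum to 2 → 0 H
  atom 18 (N): bond orders sum to 1 → 2 H
Lipinski HBD = 3.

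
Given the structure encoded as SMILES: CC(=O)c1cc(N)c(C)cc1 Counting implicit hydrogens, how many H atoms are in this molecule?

Walk through each heavy atom and fill implicit hydrogens from standard valence (C 4, N 3, O 2, S 2, halogen 1); for lowercase aromatic atoms, an aromatic c carries 1 H when it has two neighbours and 0 H with three, and aromatic n carries 0 H:
  atom 1: C, bond orders sum to 1 (valence 4) → 3 H
  atom 2: C, bond orders sum to 4 (valence 4) → 0 H
  atom 3: O, bond orders sum to 2 (valence 2) → 0 H
  atom 4: aromatic c, 3 neighbours → 0 H
  atom 5: aromatic c, 2 neighbours → 1 H
  atom 6: aromatic c, 3 neighbours → 0 H
  atom 7: N, bond orders sum to 1 (valence 3) → 2 H
  atom 8: aromatic c, 3 neighbours → 0 H
  atom 9: C, bond orders sum to 1 (valence 4) → 3 H
  atom 10: aromatic c, 2 neighbours → 1 H
  atom 11: aromatic c, 2 neighbours → 1 H
Total hydrogens: 11.

11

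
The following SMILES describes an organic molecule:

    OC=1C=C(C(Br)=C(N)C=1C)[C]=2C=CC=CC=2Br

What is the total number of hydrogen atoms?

Walk through each heavy atom and fill implicit hydrogens from standard valence (C 4, N 3, O 2, S 2, halogen 1):
  atom 1: O, bond orders sum to 1 (valence 2) → 1 H
  atom 2: C, bond orders sum to 4 (valence 4) → 0 H
  atom 3: C, bond orders sum to 3 (valence 4) → 1 H
  atom 4: C, bond orders sum to 4 (valence 4) → 0 H
  atom 5: C, bond orders sum to 4 (valence 4) → 0 H
  atom 6: Br (halogen, monovalent) → 0 H
  atom 7: C, bond orders sum to 4 (valence 4) → 0 H
  atom 8: N, bond orders sum to 1 (valence 3) → 2 H
  atom 9: C, bond orders sum to 4 (valence 4) → 0 H
  atom 10: C, bond orders sum to 1 (valence 4) → 3 H
  atom 11: C with explicit H count 0
  atom 12: C, bond orders sum to 3 (valence 4) → 1 H
  atom 13: C, bond orders sum to 3 (valence 4) → 1 H
  atom 14: C, bond orders sum to 3 (valence 4) → 1 H
  atom 15: C, bond orders sum to 3 (valence 4) → 1 H
  atom 16: C, bond orders sum to 4 (valence 4) → 0 H
  atom 17: Br (halogen, monovalent) → 0 H
Total hydrogens: 11.

11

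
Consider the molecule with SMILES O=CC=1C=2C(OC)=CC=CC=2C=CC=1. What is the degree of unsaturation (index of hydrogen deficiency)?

Molecular formula: C12H10O2.
DoU = (2C + 2 + N − H − X) / 2, where X is the halogen count and O/S are ignored.
    = (2·12 + 2 + 0 − 10 − 0) / 2 = 16 / 2 = 8.

8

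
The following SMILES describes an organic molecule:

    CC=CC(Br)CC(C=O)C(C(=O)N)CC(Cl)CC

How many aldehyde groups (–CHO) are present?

The aldehyde motif appears at heavy-atom position 8 in the SMILES.
Other groups present: 1 alkene, 1 amide.
Aldehyde count: 1.

1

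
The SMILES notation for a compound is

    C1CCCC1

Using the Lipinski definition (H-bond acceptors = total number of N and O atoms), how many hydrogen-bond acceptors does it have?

0

N atoms: 0; O atoms: 0.
Lipinski HBA = 0 + 0 = 0.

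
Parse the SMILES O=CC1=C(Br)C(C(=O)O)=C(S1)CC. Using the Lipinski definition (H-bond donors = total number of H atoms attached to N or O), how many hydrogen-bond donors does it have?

Donors: find every N or O and count the H atoms it carries.
  atom 1 (O): bond orders sum to 2 → 0 H
  atom 8 (O): bond orders sum to 2 → 0 H
  atom 9 (O): bond orders sum to 1 → 1 H
Lipinski HBD = 1.

1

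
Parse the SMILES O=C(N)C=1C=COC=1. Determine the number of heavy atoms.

Every atom symbol written in the SMILES (organic subset) is one heavy atom; implicit H are not written.
Heavy atoms by element → C:5, N:1, O:2.
Total: 8.

8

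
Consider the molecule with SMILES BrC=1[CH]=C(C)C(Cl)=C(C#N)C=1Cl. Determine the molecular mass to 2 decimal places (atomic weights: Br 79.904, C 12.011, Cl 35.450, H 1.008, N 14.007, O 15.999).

First, the molecular formula is C8H4BrCl2N (counting implicit H from valence).
  Br: 1 × 79.904 = 79.904
  C: 8 × 12.011 = 96.088
  Cl: 2 × 35.450 = 70.900
  H: 4 × 1.008 = 4.032
  N: 1 × 14.007 = 14.007
Sum: 1×79.904 + 8×12.011 + 2×35.450 + 4×1.008 + 1×14.007 = 264.931 → 264.93 g/mol.

264.93 g/mol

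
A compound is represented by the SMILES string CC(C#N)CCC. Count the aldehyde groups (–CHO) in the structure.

0

Scan the SMILES for the aldehyde motif — none present.
Groups that are present: 1 nitrile.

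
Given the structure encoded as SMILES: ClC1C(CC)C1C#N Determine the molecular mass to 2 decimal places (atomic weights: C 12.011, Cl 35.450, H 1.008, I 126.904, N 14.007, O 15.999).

First, the molecular formula is C6H8ClN (counting implicit H from valence).
  C: 6 × 12.011 = 72.066
  Cl: 1 × 35.450 = 35.450
  H: 8 × 1.008 = 8.064
  N: 1 × 14.007 = 14.007
Sum: 6×12.011 + 1×35.450 + 8×1.008 + 1×14.007 = 129.587 → 129.59 g/mol.

129.59 g/mol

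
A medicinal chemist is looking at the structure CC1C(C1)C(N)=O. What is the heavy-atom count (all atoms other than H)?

7

Every atom symbol written in the SMILES (organic subset) is one heavy atom; implicit H are not written.
Heavy atoms by element → C:5, N:1, O:1.
Total: 7.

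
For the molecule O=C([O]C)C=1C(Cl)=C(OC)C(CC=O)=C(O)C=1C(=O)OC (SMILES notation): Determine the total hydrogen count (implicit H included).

Walk through each heavy atom and fill implicit hydrogens from standard valence (C 4, N 3, O 2, S 2, halogen 1):
  atom 1: O, bond orders sum to 2 (valence 2) → 0 H
  atom 2: C, bond orders sum to 4 (valence 4) → 0 H
  atom 3: O with explicit H count 0
  atom 4: C, bond orders sum to 1 (valence 4) → 3 H
  atom 5: C, bond orders sum to 4 (valence 4) → 0 H
  atom 6: C, bond orders sum to 4 (valence 4) → 0 H
  atom 7: Cl (halogen, monovalent) → 0 H
  atom 8: C, bond orders sum to 4 (valence 4) → 0 H
  atom 9: O, bond orders sum to 2 (valence 2) → 0 H
  atom 10: C, bond orders sum to 1 (valence 4) → 3 H
  atom 11: C, bond orders sum to 4 (valence 4) → 0 H
  atom 12: C, bond orders sum to 2 (valence 4) → 2 H
  atom 13: C, bond orders sum to 3 (valence 4) → 1 H
  atom 14: O, bond orders sum to 2 (valence 2) → 0 H
  atom 15: C, bond orders sum to 4 (valence 4) → 0 H
  atom 16: O, bond orders sum to 1 (valence 2) → 1 H
  atom 17: C, bond orders sum to 4 (valence 4) → 0 H
  atom 18: C, bond orders sum to 4 (valence 4) → 0 H
  atom 19: O, bond orders sum to 2 (valence 2) → 0 H
  atom 20: O, bond orders sum to 2 (valence 2) → 0 H
  atom 21: C, bond orders sum to 1 (valence 4) → 3 H
Total hydrogens: 13.

13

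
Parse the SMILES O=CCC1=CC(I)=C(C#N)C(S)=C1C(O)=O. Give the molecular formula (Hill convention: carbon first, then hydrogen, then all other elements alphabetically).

C10H6INO3S

Walk through each heavy atom and fill implicit hydrogens from standard valence (C 4, N 3, O 2, S 2, halogen 1):
  atom 1: O, bond orders sum to 2 (valence 2) → 0 H
  atom 2: C, bond orders sum to 3 (valence 4) → 1 H
  atom 3: C, bond orders sum to 2 (valence 4) → 2 H
  atom 4: C, bond orders sum to 4 (valence 4) → 0 H
  atom 5: C, bond orders sum to 3 (valence 4) → 1 H
  atom 6: C, bond orders sum to 4 (valence 4) → 0 H
  atom 7: I (halogen, monovalent) → 0 H
  atom 8: C, bond orders sum to 4 (valence 4) → 0 H
  atom 9: C, bond orders sum to 4 (valence 4) → 0 H
  atom 10: N, bond orders sum to 3 (valence 3) → 0 H
  atom 11: C, bond orders sum to 4 (valence 4) → 0 H
  atom 12: S, bond orders sum to 1 (valence 2) → 1 H
  atom 13: C, bond orders sum to 4 (valence 4) → 0 H
  atom 14: C, bond orders sum to 4 (valence 4) → 0 H
  atom 15: O, bond orders sum to 1 (valence 2) → 1 H
  atom 16: O, bond orders sum to 2 (valence 2) → 0 H
Totals → C:10, H:6, I:1, N:1, O:3, S:1.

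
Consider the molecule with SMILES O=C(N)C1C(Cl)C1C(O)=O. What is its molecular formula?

C5H6ClNO3

Walk through each heavy atom and fill implicit hydrogens from standard valence (C 4, N 3, O 2, S 2, halogen 1):
  atom 1: O, bond orders sum to 2 (valence 2) → 0 H
  atom 2: C, bond orders sum to 4 (valence 4) → 0 H
  atom 3: N, bond orders sum to 1 (valence 3) → 2 H
  atom 4: C, bond orders sum to 3 (valence 4) → 1 H
  atom 5: C, bond orders sum to 3 (valence 4) → 1 H
  atom 6: Cl (halogen, monovalent) → 0 H
  atom 7: C, bond orders sum to 3 (valence 4) → 1 H
  atom 8: C, bond orders sum to 4 (valence 4) → 0 H
  atom 9: O, bond orders sum to 1 (valence 2) → 1 H
  atom 10: O, bond orders sum to 2 (valence 2) → 0 H
Totals → C:5, H:6, Cl:1, N:1, O:3.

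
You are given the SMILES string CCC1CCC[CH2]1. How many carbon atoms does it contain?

7

Count every carbon token in the SMILES (each C, including those in ring-closure positions and inside branches).
Carbon count: 7.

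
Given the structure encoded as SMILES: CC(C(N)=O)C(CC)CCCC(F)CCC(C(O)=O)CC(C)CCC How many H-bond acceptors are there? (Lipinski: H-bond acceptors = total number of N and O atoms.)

N atoms: 1; O atoms: 3.
Lipinski HBA = 1 + 3 = 4.

4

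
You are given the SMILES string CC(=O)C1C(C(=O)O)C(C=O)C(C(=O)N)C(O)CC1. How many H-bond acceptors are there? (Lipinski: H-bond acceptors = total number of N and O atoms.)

7

N atoms: 1; O atoms: 6.
Lipinski HBA = 1 + 6 = 7.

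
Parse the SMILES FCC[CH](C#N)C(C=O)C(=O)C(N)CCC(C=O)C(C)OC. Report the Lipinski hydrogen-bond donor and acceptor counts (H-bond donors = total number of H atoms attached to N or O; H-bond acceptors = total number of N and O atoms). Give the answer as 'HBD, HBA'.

2, 6

Donors: find every N or O and count the H atoms it carries.
  atom 6 (N): bond orders sum to 3 → 0 H
  atom 9 (O): bond orders sum to 2 → 0 H
  atom 11 (O): bond orders sum to 2 → 0 H
  atom 13 (N): bond orders sum to 1 → 2 H
  atom 18 (O): bond orders sum to 2 → 0 H
  atom 21 (O): bond orders sum to 2 → 0 H
Lipinski HBD = 2.
Acceptors: N atoms = 2, O atoms = 4 → HBA = 6.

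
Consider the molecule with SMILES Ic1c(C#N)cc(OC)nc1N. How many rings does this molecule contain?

1

In SMILES, each pair of matching ring-closure digits denotes one ring-closing bond; the number of such bonds equals the number of independent rings.
Ring-closure bonds here: 1.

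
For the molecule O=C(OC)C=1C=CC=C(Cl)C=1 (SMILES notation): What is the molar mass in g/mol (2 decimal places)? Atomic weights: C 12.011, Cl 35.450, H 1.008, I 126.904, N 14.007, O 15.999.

First, the molecular formula is C8H7ClO2 (counting implicit H from valence).
  C: 8 × 12.011 = 96.088
  Cl: 1 × 35.450 = 35.450
  H: 7 × 1.008 = 7.056
  O: 2 × 15.999 = 31.998
Sum: 8×12.011 + 1×35.450 + 7×1.008 + 2×15.999 = 170.592 → 170.59 g/mol.

170.59 g/mol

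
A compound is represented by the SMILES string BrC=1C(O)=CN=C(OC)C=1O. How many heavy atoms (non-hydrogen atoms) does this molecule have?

11

Every atom symbol written in the SMILES (organic subset) is one heavy atom; implicit H are not written.
Heavy atoms by element → Br:1, C:6, N:1, O:3.
Total: 11.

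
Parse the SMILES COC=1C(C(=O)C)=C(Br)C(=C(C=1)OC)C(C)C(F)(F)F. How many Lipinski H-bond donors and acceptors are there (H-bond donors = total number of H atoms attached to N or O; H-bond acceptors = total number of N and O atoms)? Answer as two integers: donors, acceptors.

0, 3

Donors: find every N or O and count the H atoms it carries.
  atom 2 (O): bond orders sum to 2 → 0 H
  atom 6 (O): bond orders sum to 2 → 0 H
  atom 13 (O): bond orders sum to 2 → 0 H
Lipinski HBD = 0.
Acceptors: N atoms = 0, O atoms = 3 → HBA = 3.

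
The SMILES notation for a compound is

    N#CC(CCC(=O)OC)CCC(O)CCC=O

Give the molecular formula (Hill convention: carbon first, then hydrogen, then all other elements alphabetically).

Walk through each heavy atom and fill implicit hydrogens from standard valence (C 4, N 3, O 2, S 2, halogen 1):
  atom 1: N, bond orders sum to 3 (valence 3) → 0 H
  atom 2: C, bond orders sum to 4 (valence 4) → 0 H
  atom 3: C, bond orders sum to 3 (valence 4) → 1 H
  atom 4: C, bond orders sum to 2 (valence 4) → 2 H
  atom 5: C, bond orders sum to 2 (valence 4) → 2 H
  atom 6: C, bond orders sum to 4 (valence 4) → 0 H
  atom 7: O, bond orders sum to 2 (valence 2) → 0 H
  atom 8: O, bond orders sum to 2 (valence 2) → 0 H
  atom 9: C, bond orders sum to 1 (valence 4) → 3 H
  atom 10: C, bond orders sum to 2 (valence 4) → 2 H
  atom 11: C, bond orders sum to 2 (valence 4) → 2 H
  atom 12: C, bond orders sum to 3 (valence 4) → 1 H
  atom 13: O, bond orders sum to 1 (valence 2) → 1 H
  atom 14: C, bond orders sum to 2 (valence 4) → 2 H
  atom 15: C, bond orders sum to 2 (valence 4) → 2 H
  atom 16: C, bond orders sum to 3 (valence 4) → 1 H
  atom 17: O, bond orders sum to 2 (valence 2) → 0 H
Totals → C:12, H:19, N:1, O:4.

C12H19NO4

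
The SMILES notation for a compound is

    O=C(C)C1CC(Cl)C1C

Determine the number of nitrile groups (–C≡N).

Scan the SMILES for the nitrile motif — none present.
Groups that are present: 1 ketone.

0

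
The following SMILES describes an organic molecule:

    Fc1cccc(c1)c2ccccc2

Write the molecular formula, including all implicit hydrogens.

Walk through each heavy atom and fill implicit hydrogens from standard valence (C 4, N 3, O 2, S 2, halogen 1); for lowercase aromatic atoms, an aromatic c carries 1 H when it has two neighbours and 0 H with three, and aromatic n carries 0 H:
  atom 1: F (halogen, monovalent) → 0 H
  atom 2: aromatic c, 3 neighbours → 0 H
  atom 3: aromatic c, 2 neighbours → 1 H
  atom 4: aromatic c, 2 neighbours → 1 H
  atom 5: aromatic c, 2 neighbours → 1 H
  atom 6: aromatic c, 3 neighbours → 0 H
  atom 7: aromatic c, 2 neighbours → 1 H
  atom 8: aromatic c, 3 neighbours → 0 H
  atom 9: aromatic c, 2 neighbours → 1 H
  atom 10: aromatic c, 2 neighbours → 1 H
  atom 11: aromatic c, 2 neighbours → 1 H
  atom 12: aromatic c, 2 neighbours → 1 H
  atom 13: aromatic c, 2 neighbours → 1 H
Totals → C:12, H:9, F:1.
In Hill order: C12H9F.

C12H9F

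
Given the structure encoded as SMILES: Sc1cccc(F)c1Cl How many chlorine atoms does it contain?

Scan the SMILES for Cl atoms (remember two-letter symbols like Cl and Br are single atoms).
Chlorine count: 1.

1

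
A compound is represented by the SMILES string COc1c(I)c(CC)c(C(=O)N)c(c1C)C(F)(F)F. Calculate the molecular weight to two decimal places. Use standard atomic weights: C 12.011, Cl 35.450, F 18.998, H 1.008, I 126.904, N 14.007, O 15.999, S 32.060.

First, the molecular formula is C12H13F3INO2 (counting implicit H from valence).
  C: 12 × 12.011 = 144.132
  F: 3 × 18.998 = 56.994
  H: 13 × 1.008 = 13.104
  I: 1 × 126.904 = 126.904
  N: 1 × 14.007 = 14.007
  O: 2 × 15.999 = 31.998
Sum: 12×12.011 + 3×18.998 + 13×1.008 + 1×126.904 + 1×14.007 + 2×15.999 = 387.139 → 387.14 g/mol.

387.14 g/mol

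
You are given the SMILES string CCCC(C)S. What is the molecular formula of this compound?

C5H12S

Walk through each heavy atom and fill implicit hydrogens from standard valence (C 4, N 3, O 2, S 2, halogen 1):
  atom 1: C, bond orders sum to 1 (valence 4) → 3 H
  atom 2: C, bond orders sum to 2 (valence 4) → 2 H
  atom 3: C, bond orders sum to 2 (valence 4) → 2 H
  atom 4: C, bond orders sum to 3 (valence 4) → 1 H
  atom 5: C, bond orders sum to 1 (valence 4) → 3 H
  atom 6: S, bond orders sum to 1 (valence 2) → 1 H
Totals → C:5, H:12, S:1.
In Hill order: C5H12S.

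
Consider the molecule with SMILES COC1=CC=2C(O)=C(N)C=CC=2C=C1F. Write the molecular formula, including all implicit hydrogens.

Walk through each heavy atom and fill implicit hydrogens from standard valence (C 4, N 3, O 2, S 2, halogen 1):
  atom 1: C, bond orders sum to 1 (valence 4) → 3 H
  atom 2: O, bond orders sum to 2 (valence 2) → 0 H
  atom 3: C, bond orders sum to 4 (valence 4) → 0 H
  atom 4: C, bond orders sum to 3 (valence 4) → 1 H
  atom 5: C, bond orders sum to 4 (valence 4) → 0 H
  atom 6: C, bond orders sum to 4 (valence 4) → 0 H
  atom 7: O, bond orders sum to 1 (valence 2) → 1 H
  atom 8: C, bond orders sum to 4 (valence 4) → 0 H
  atom 9: N, bond orders sum to 1 (valence 3) → 2 H
  atom 10: C, bond orders sum to 3 (valence 4) → 1 H
  atom 11: C, bond orders sum to 3 (valence 4) → 1 H
  atom 12: C, bond orders sum to 4 (valence 4) → 0 H
  atom 13: C, bond orders sum to 3 (valence 4) → 1 H
  atom 14: C, bond orders sum to 4 (valence 4) → 0 H
  atom 15: F (halogen, monovalent) → 0 H
Totals → C:11, H:10, F:1, N:1, O:2.

C11H10FNO2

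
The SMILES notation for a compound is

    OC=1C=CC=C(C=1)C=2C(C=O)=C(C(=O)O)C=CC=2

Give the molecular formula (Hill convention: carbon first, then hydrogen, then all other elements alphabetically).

Walk through each heavy atom and fill implicit hydrogens from standard valence (C 4, N 3, O 2, S 2, halogen 1):
  atom 1: O, bond orders sum to 1 (valence 2) → 1 H
  atom 2: C, bond orders sum to 4 (valence 4) → 0 H
  atom 3: C, bond orders sum to 3 (valence 4) → 1 H
  atom 4: C, bond orders sum to 3 (valence 4) → 1 H
  atom 5: C, bond orders sum to 3 (valence 4) → 1 H
  atom 6: C, bond orders sum to 4 (valence 4) → 0 H
  atom 7: C, bond orders sum to 3 (valence 4) → 1 H
  atom 8: C, bond orders sum to 4 (valence 4) → 0 H
  atom 9: C, bond orders sum to 4 (valence 4) → 0 H
  atom 10: C, bond orders sum to 3 (valence 4) → 1 H
  atom 11: O, bond orders sum to 2 (valence 2) → 0 H
  atom 12: C, bond orders sum to 4 (valence 4) → 0 H
  atom 13: C, bond orders sum to 4 (valence 4) → 0 H
  atom 14: O, bond orders sum to 2 (valence 2) → 0 H
  atom 15: O, bond orders sum to 1 (valence 2) → 1 H
  atom 16: C, bond orders sum to 3 (valence 4) → 1 H
  atom 17: C, bond orders sum to 3 (valence 4) → 1 H
  atom 18: C, bond orders sum to 3 (valence 4) → 1 H
Totals → C:14, H:10, O:4.

C14H10O4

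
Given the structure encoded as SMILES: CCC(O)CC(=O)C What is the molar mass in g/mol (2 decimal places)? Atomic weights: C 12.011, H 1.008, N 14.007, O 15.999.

116.16 g/mol

First, the molecular formula is C6H12O2 (counting implicit H from valence).
  C: 6 × 12.011 = 72.066
  H: 12 × 1.008 = 12.096
  O: 2 × 15.999 = 31.998
Sum: 6×12.011 + 12×1.008 + 2×15.999 = 116.160 → 116.16 g/mol.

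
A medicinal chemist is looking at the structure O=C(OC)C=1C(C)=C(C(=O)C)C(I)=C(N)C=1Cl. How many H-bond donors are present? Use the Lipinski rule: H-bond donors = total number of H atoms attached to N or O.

2

Donors: find every N or O and count the H atoms it carries.
  atom 1 (O): bond orders sum to 2 → 0 H
  atom 3 (O): bond orders sum to 2 → 0 H
  atom 10 (O): bond orders sum to 2 → 0 H
  atom 15 (N): bond orders sum to 1 → 2 H
Lipinski HBD = 2.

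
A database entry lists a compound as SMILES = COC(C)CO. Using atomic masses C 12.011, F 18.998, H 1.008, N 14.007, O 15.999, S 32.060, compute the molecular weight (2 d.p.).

First, the molecular formula is C4H10O2 (counting implicit H from valence).
  C: 4 × 12.011 = 48.044
  H: 10 × 1.008 = 10.080
  O: 2 × 15.999 = 31.998
Sum: 4×12.011 + 10×1.008 + 2×15.999 = 90.122 → 90.12 g/mol.

90.12 g/mol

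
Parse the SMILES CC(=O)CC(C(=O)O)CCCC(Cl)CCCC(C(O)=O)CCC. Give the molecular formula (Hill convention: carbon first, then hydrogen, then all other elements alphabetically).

C17H29ClO5

Walk through each heavy atom and fill implicit hydrogens from standard valence (C 4, N 3, O 2, S 2, halogen 1):
  atom 1: C, bond orders sum to 1 (valence 4) → 3 H
  atom 2: C, bond orders sum to 4 (valence 4) → 0 H
  atom 3: O, bond orders sum to 2 (valence 2) → 0 H
  atom 4: C, bond orders sum to 2 (valence 4) → 2 H
  atom 5: C, bond orders sum to 3 (valence 4) → 1 H
  atom 6: C, bond orders sum to 4 (valence 4) → 0 H
  atom 7: O, bond orders sum to 2 (valence 2) → 0 H
  atom 8: O, bond orders sum to 1 (valence 2) → 1 H
  atom 9: C, bond orders sum to 2 (valence 4) → 2 H
  atom 10: C, bond orders sum to 2 (valence 4) → 2 H
  atom 11: C, bond orders sum to 2 (valence 4) → 2 H
  atom 12: C, bond orders sum to 3 (valence 4) → 1 H
  atom 13: Cl (halogen, monovalent) → 0 H
  atom 14: C, bond orders sum to 2 (valence 4) → 2 H
  atom 15: C, bond orders sum to 2 (valence 4) → 2 H
  atom 16: C, bond orders sum to 2 (valence 4) → 2 H
  atom 17: C, bond orders sum to 3 (valence 4) → 1 H
  atom 18: C, bond orders sum to 4 (valence 4) → 0 H
  atom 19: O, bond orders sum to 1 (valence 2) → 1 H
  atom 20: O, bond orders sum to 2 (valence 2) → 0 H
  atom 21: C, bond orders sum to 2 (valence 4) → 2 H
  atom 22: C, bond orders sum to 2 (valence 4) → 2 H
  atom 23: C, bond orders sum to 1 (valence 4) → 3 H
Totals → C:17, H:29, Cl:1, O:5.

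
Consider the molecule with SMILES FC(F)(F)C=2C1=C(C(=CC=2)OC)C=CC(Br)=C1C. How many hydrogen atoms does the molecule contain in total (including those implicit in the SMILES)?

10

Walk through each heavy atom and fill implicit hydrogens from standard valence (C 4, N 3, O 2, S 2, halogen 1):
  atom 1: F (halogen, monovalent) → 0 H
  atom 2: C, bond orders sum to 4 (valence 4) → 0 H
  atom 3: F (halogen, monovalent) → 0 H
  atom 4: F (halogen, monovalent) → 0 H
  atom 5: C, bond orders sum to 4 (valence 4) → 0 H
  atom 6: C, bond orders sum to 4 (valence 4) → 0 H
  atom 7: C, bond orders sum to 4 (valence 4) → 0 H
  atom 8: C, bond orders sum to 4 (valence 4) → 0 H
  atom 9: C, bond orders sum to 3 (valence 4) → 1 H
  atom 10: C, bond orders sum to 3 (valence 4) → 1 H
  atom 11: O, bond orders sum to 2 (valence 2) → 0 H
  atom 12: C, bond orders sum to 1 (valence 4) → 3 H
  atom 13: C, bond orders sum to 3 (valence 4) → 1 H
  atom 14: C, bond orders sum to 3 (valence 4) → 1 H
  atom 15: C, bond orders sum to 4 (valence 4) → 0 H
  atom 16: Br (halogen, monovalent) → 0 H
  atom 17: C, bond orders sum to 4 (valence 4) → 0 H
  atom 18: C, bond orders sum to 1 (valence 4) → 3 H
Total hydrogens: 10.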